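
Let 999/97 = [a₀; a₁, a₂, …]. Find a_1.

999 = 10·97 + 29   →  a_0 = 10
97 = 3·29 + 10   →  a_1 = 3

3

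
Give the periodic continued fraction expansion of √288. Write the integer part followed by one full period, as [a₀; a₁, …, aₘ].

[16; 1, 32]

a₀ = ⌊√288⌋ = 16.
With m₀=0, d₀=1 and mₖ₊₁ = dₖaₖ − mₖ, dₖ₊₁ = (n − mₖ₊₁²)/dₖ, aₖ₊₁ = ⌊(a₀+mₖ₊₁)/dₖ₊₁⌋:
  k=1: m=16, d=32, a=1
  k=2: m=16, d=1, a=32
d=1 and a=2a₀=32 at k=2, so the next step gives (m, d) = (16, 32) again — its k=1 value — and the period has length 2.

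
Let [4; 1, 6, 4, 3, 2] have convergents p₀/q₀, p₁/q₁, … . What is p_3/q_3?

141/29

Using pₖ = aₖpₖ₋₁ + pₖ₋₂, qₖ = aₖqₖ₋₁ + qₖ₋₂ (with p₋₁=1, p₋₂=0, q₋₁=0, q₋₂=1):
  k=0: a=4, p=4, q=1
  k=1: a=1, p=5, q=1
  k=2: a=6, p=34, q=7
  k=3: a=4, p=141, q=29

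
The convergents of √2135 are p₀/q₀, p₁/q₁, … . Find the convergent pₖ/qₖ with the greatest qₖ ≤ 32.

1340/29

√2135 = [46; 4, 1, 5, 1, 4, 92, …] (period length 6).
Convergents:
  p_0/q_0 = 46/1
  p_1/q_1 = 185/4
  p_2/q_2 = 231/5
  p_3/q_3 = 1340/29
  p_4/q_4 = 1571/34
q_3 = 29 ≤ 32 < 34 = q_4, so the answer is 1340/29.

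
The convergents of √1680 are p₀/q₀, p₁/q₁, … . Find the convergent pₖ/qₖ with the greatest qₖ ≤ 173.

√1680 = [40; 1, 80, …] (period length 2).
Convergents:
  p_0/q_0 = 40/1
  p_1/q_1 = 41/1
  p_2/q_2 = 3320/81
  p_3/q_3 = 3361/82
  p_4/q_4 = 272200/6641
q_3 = 82 ≤ 173 < 6641 = q_4, so the answer is 3361/82.

3361/82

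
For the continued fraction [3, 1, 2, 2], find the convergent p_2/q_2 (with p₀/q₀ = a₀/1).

Using pₖ = aₖpₖ₋₁ + pₖ₋₂, qₖ = aₖqₖ₋₁ + qₖ₋₂ (with p₋₁=1, p₋₂=0, q₋₁=0, q₋₂=1):
  k=0: a=3, p=3, q=1
  k=1: a=1, p=4, q=1
  k=2: a=2, p=11, q=3

11/3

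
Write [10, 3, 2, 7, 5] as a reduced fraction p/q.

2747/267

Using pₖ = aₖpₖ₋₁ + pₖ₋₂ and qₖ = aₖqₖ₋₁ + qₖ₋₂:
  k=0: a=10, p=10, q=1
  k=1: a=3, p=31, q=3
  k=2: a=2, p=72, q=7
  k=3: a=7, p=535, q=52
  k=4: a=5, p=2747, q=267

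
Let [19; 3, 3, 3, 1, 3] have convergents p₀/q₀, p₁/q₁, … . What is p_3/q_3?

637/33

Using pₖ = aₖpₖ₋₁ + pₖ₋₂, qₖ = aₖqₖ₋₁ + qₖ₋₂ (with p₋₁=1, p₋₂=0, q₋₁=0, q₋₂=1):
  k=0: a=19, p=19, q=1
  k=1: a=3, p=58, q=3
  k=2: a=3, p=193, q=10
  k=3: a=3, p=637, q=33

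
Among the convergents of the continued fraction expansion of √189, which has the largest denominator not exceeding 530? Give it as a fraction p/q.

√189 = [13; 1, 2, 1, 26, …] (period length 4).
Convergents:
  p_0/q_0 = 13/1
  p_1/q_1 = 14/1
  p_2/q_2 = 41/3
  p_3/q_3 = 55/4
  p_4/q_4 = 1471/107
  p_5/q_5 = 1526/111
  p_6/q_6 = 4523/329
  p_7/q_7 = 6049/440
  p_8/q_8 = 161797/11769
q_7 = 440 ≤ 530 < 11769 = q_8, so the answer is 6049/440.

6049/440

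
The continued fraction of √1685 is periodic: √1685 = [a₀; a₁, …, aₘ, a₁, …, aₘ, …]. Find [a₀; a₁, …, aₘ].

a₀ = ⌊√1685⌋ = 41.

[41; 20, 1, 1, 20, 82]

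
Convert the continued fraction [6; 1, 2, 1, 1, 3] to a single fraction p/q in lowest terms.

168/25

Using pₖ = aₖpₖ₋₁ + pₖ₋₂ and qₖ = aₖqₖ₋₁ + qₖ₋₂:
  k=0: a=6, p=6, q=1
  k=1: a=1, p=7, q=1
  k=2: a=2, p=20, q=3
  k=3: a=1, p=27, q=4
  k=4: a=1, p=47, q=7
  k=5: a=3, p=168, q=25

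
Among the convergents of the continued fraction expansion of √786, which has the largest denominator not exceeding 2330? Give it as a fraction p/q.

43988/1569

√786 = [28; 28, 56, …] (period length 2).
Convergents:
  p_0/q_0 = 28/1
  p_1/q_1 = 785/28
  p_2/q_2 = 43988/1569
  p_3/q_3 = 1232449/43960
q_2 = 1569 ≤ 2330 < 43960 = q_3, so the answer is 43988/1569.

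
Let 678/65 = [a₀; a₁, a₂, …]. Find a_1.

678 = 10·65 + 28   →  a_0 = 10
65 = 2·28 + 9   →  a_1 = 2

2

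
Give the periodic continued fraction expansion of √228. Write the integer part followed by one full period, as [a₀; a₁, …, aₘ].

[15; 10, 30]

a₀ = ⌊√228⌋ = 15.
With m₀=0, d₀=1 and mₖ₊₁ = dₖaₖ − mₖ, dₖ₊₁ = (n − mₖ₊₁²)/dₖ, aₖ₊₁ = ⌊(a₀+mₖ₊₁)/dₖ₊₁⌋:
  k=1: m=15, d=3, a=10
  k=2: m=15, d=1, a=30
d=1 and a=2a₀=30 at k=2, so the next step gives (m, d) = (15, 3) again — its k=1 value — and the period has length 2.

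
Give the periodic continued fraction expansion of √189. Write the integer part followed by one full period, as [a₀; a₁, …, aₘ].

a₀ = ⌊√189⌋ = 13.

[13; 1, 2, 1, 26]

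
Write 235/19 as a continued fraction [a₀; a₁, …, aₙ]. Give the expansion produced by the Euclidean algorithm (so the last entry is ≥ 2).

[12; 2, 1, 2, 2]

235 = 12×19 + 7
19 = 2×7 + 5
7 = 1×5 + 2
5 = 2×2 + 1
2 = 2×1 + 0  (stop)
So 235/19 = [12; 2, 1, 2, 2].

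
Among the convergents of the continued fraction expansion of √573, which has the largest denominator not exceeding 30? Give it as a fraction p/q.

383/16

√573 = [23; 1, 14, 1, 46, …] (period length 4).
Convergents:
  p_0/q_0 = 23/1
  p_1/q_1 = 24/1
  p_2/q_2 = 359/15
  p_3/q_3 = 383/16
  p_4/q_4 = 17977/751
q_3 = 16 ≤ 30 < 751 = q_4, so the answer is 383/16.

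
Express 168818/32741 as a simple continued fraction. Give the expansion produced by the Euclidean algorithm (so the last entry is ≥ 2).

168818 = 5*32741 + 5113
32741 = 6*5113 + 2063
5113 = 2*2063 + 987
2063 = 2*987 + 89
987 = 11*89 + 8
89 = 11*8 + 1
8 = 8*1 + 0  (stop)
So 168818/32741 = [5; 6, 2, 2, 11, 11, 8].

[5; 6, 2, 2, 11, 11, 8]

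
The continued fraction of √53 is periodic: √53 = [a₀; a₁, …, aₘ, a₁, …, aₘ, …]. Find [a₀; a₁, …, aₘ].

[7; 3, 1, 1, 3, 14]

a₀ = ⌊√53⌋ = 7.
With m₀=0, d₀=1 and mₖ₊₁ = dₖaₖ − mₖ, dₖ₊₁ = (n − mₖ₊₁²)/dₖ, aₖ₊₁ = ⌊(a₀+mₖ₊₁)/dₖ₊₁⌋:
  k=1: m=7, d=4, a=3
  k=2: m=5, d=7, a=1
  k=3: m=2, d=7, a=1
  k=4: m=5, d=4, a=3
  k=5: m=7, d=1, a=14
d=1 and a=2a₀=14 at k=5, so the next step gives (m, d) = (7, 4) again — its k=1 value — and the period has length 5.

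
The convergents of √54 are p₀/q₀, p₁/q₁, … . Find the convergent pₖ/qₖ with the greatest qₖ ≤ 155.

√54 = [7; 2, 1, 6, 1, 2, 14, …] (period length 6).
Convergents:
  p_0/q_0 = 7/1
  p_1/q_1 = 15/2
  p_2/q_2 = 22/3
  p_3/q_3 = 147/20
  p_4/q_4 = 169/23
  p_5/q_5 = 485/66
  p_6/q_6 = 6959/947
q_5 = 66 ≤ 155 < 947 = q_6, so the answer is 485/66.

485/66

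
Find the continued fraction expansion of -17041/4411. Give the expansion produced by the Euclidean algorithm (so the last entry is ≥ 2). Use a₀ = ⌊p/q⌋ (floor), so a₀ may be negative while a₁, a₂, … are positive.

-17041 = -4×4411 + 603
4411 = 7×603 + 190
603 = 3×190 + 33
190 = 5×33 + 25
33 = 1×25 + 8
25 = 3×8 + 1
8 = 8×1 + 0  (stop)
So -17041/4411 = [-4; 7, 3, 5, 1, 3, 8].

[-4; 7, 3, 5, 1, 3, 8]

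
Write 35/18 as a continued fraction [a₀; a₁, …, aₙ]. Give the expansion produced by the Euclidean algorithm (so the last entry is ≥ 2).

[1; 1, 17]

35 = 1*18 + 17
18 = 1*17 + 1
17 = 17*1 + 0  (stop)
So 35/18 = [1; 1, 17].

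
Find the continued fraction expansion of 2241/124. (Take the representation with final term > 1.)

[18; 13, 1, 3, 2]

2241 = 18·124 + 9
124 = 13·9 + 7
9 = 1·7 + 2
7 = 3·2 + 1
2 = 2·1 + 0  (stop)
So 2241/124 = [18; 13, 1, 3, 2].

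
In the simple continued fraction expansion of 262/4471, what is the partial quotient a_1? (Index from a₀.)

262 = 0·4471 + 262   →  a_0 = 0
4471 = 17·262 + 17   →  a_1 = 17

17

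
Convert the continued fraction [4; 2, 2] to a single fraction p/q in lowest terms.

Fold from the inside: start with 2/1.
  2 + 1/2 = 5/2
  4 + 2/5 = 22/5

22/5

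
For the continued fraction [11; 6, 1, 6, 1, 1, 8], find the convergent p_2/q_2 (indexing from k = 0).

Using pₖ = aₖpₖ₋₁ + pₖ₋₂, qₖ = aₖqₖ₋₁ + qₖ₋₂ (with p₋₁=1, p₋₂=0, q₋₁=0, q₋₂=1):
  k=0: a=11, p=11, q=1
  k=1: a=6, p=67, q=6
  k=2: a=1, p=78, q=7

78/7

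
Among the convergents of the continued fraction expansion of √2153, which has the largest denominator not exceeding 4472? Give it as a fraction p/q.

√2153 = [46; 2, 2, 92, …] (period length 3).
Convergents:
  p_0/q_0 = 46/1
  p_1/q_1 = 93/2
  p_2/q_2 = 232/5
  p_3/q_3 = 21437/462
  p_4/q_4 = 43106/929
  p_5/q_5 = 107649/2320
  p_6/q_6 = 9946814/214369
q_5 = 2320 ≤ 4472 < 214369 = q_6, so the answer is 107649/2320.

107649/2320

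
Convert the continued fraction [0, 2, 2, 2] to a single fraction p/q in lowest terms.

5/12

Fold from the inside: start with 2/1.
  2 + 1/2 = 5/2
  2 + 2/5 = 12/5
  0 + 5/12 = 5/12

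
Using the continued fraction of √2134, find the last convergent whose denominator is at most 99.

1894/41

√2134 = [46; 5, 8, 5, 92, …] (period length 4).
Convergents:
  p_0/q_0 = 46/1
  p_1/q_1 = 231/5
  p_2/q_2 = 1894/41
  p_3/q_3 = 9701/210
q_2 = 41 ≤ 99 < 210 = q_3, so the answer is 1894/41.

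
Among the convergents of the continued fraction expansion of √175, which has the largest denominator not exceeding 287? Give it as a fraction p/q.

2024/153

√175 = [13; 4, 2, 1, 2, 4, 26, …] (period length 6).
Convergents:
  p_0/q_0 = 13/1
  p_1/q_1 = 53/4
  p_2/q_2 = 119/9
  p_3/q_3 = 172/13
  p_4/q_4 = 463/35
  p_5/q_5 = 2024/153
  p_6/q_6 = 53087/4013
q_5 = 153 ≤ 287 < 4013 = q_6, so the answer is 2024/153.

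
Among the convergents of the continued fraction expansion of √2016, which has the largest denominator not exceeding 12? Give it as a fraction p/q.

449/10

√2016 = [44; 1, 8, 1, 88, …] (period length 4).
Convergents:
  p_0/q_0 = 44/1
  p_1/q_1 = 45/1
  p_2/q_2 = 404/9
  p_3/q_3 = 449/10
  p_4/q_4 = 39916/889
q_3 = 10 ≤ 12 < 889 = q_4, so the answer is 449/10.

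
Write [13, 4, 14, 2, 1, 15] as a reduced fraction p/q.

Using pₖ = aₖpₖ₋₁ + pₖ₋₂ and qₖ = aₖqₖ₋₁ + qₖ₋₂:
  k=0: a=13, p=13, q=1
  k=1: a=4, p=53, q=4
  k=2: a=14, p=755, q=57
  k=3: a=2, p=1563, q=118
  k=4: a=1, p=2318, q=175
  k=5: a=15, p=36333, q=2743

36333/2743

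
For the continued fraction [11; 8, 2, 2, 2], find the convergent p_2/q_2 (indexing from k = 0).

189/17

Using pₖ = aₖpₖ₋₁ + pₖ₋₂, qₖ = aₖqₖ₋₁ + qₖ₋₂ (with p₋₁=1, p₋₂=0, q₋₁=0, q₋₂=1):
  k=0: a=11, p=11, q=1
  k=1: a=8, p=89, q=8
  k=2: a=2, p=189, q=17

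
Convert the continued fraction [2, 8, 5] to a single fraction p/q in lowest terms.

Fold from the inside: start with 5/1.
  8 + 1/5 = 41/5
  2 + 5/41 = 87/41

87/41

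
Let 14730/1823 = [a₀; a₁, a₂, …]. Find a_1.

14730 = 8·1823 + 146   →  a_0 = 8
1823 = 12·146 + 71   →  a_1 = 12

12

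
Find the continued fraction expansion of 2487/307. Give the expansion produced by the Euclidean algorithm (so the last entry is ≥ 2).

[8; 9, 1, 9, 3]

2487 = 8*307 + 31
307 = 9*31 + 28
31 = 1*28 + 3
28 = 9*3 + 1
3 = 3*1 + 0  (stop)
So 2487/307 = [8; 9, 1, 9, 3].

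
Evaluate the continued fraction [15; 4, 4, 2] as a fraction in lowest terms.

579/38

Fold from the inside: start with 2/1.
  4 + 1/2 = 9/2
  4 + 2/9 = 38/9
  15 + 9/38 = 579/38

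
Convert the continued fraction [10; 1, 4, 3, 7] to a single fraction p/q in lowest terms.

Using pₖ = aₖpₖ₋₁ + pₖ₋₂ and qₖ = aₖqₖ₋₁ + qₖ₋₂:
  k=0: a=10, p=10, q=1
  k=1: a=1, p=11, q=1
  k=2: a=4, p=54, q=5
  k=3: a=3, p=173, q=16
  k=4: a=7, p=1265, q=117

1265/117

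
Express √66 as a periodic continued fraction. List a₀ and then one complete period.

a₀ = ⌊√66⌋ = 8.
With m₀=0, d₀=1 and mₖ₊₁ = dₖaₖ − mₖ, dₖ₊₁ = (n − mₖ₊₁²)/dₖ, aₖ₊₁ = ⌊(a₀+mₖ₊₁)/dₖ₊₁⌋:
  k=1: m=8, d=2, a=8
  k=2: m=8, d=1, a=16
d=1 and a=2a₀=16 at k=2, so the next step gives (m, d) = (8, 2) again — its k=1 value — and the period has length 2.

[8; 8, 16]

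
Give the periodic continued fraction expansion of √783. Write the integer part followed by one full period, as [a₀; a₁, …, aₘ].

[27; 1, 54]

a₀ = ⌊√783⌋ = 27.
With m₀=0, d₀=1 and mₖ₊₁ = dₖaₖ − mₖ, dₖ₊₁ = (n − mₖ₊₁²)/dₖ, aₖ₊₁ = ⌊(a₀+mₖ₊₁)/dₖ₊₁⌋:
  k=1: m=27, d=54, a=1
  k=2: m=27, d=1, a=54
d=1 and a=2a₀=54 at k=2, so the next step gives (m, d) = (27, 54) again — its k=1 value — and the period has length 2.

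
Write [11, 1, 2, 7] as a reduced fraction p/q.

257/22

Using pₖ = aₖpₖ₋₁ + pₖ₋₂ and qₖ = aₖqₖ₋₁ + qₖ₋₂:
  k=0: a=11, p=11, q=1
  k=1: a=1, p=12, q=1
  k=2: a=2, p=35, q=3
  k=3: a=7, p=257, q=22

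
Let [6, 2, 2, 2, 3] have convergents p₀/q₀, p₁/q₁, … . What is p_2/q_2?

Using pₖ = aₖpₖ₋₁ + pₖ₋₂, qₖ = aₖqₖ₋₁ + qₖ₋₂ (with p₋₁=1, p₋₂=0, q₋₁=0, q₋₂=1):
  k=0: a=6, p=6, q=1
  k=1: a=2, p=13, q=2
  k=2: a=2, p=32, q=5

32/5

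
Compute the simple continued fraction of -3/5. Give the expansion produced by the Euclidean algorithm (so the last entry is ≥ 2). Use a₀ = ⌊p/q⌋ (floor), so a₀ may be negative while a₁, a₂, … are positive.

[-1; 2, 2]

-3 = -1*5 + 2
5 = 2*2 + 1
2 = 2*1 + 0  (stop)
So -3/5 = [-1; 2, 2].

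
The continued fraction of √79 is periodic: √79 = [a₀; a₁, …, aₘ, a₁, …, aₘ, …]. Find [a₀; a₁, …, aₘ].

[8; 1, 7, 1, 16]

a₀ = ⌊√79⌋ = 8.
With m₀=0, d₀=1 and mₖ₊₁ = dₖaₖ − mₖ, dₖ₊₁ = (n − mₖ₊₁²)/dₖ, aₖ₊₁ = ⌊(a₀+mₖ₊₁)/dₖ₊₁⌋:
  k=1: m=8, d=15, a=1
  k=2: m=7, d=2, a=7
  k=3: m=7, d=15, a=1
  k=4: m=8, d=1, a=16
d=1 and a=2a₀=16 at k=4, so the next step gives (m, d) = (8, 15) again — its k=1 value — and the period has length 4.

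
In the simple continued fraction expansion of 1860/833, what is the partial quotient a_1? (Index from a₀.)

4

1860 = 2·833 + 194   →  a_0 = 2
833 = 4·194 + 57   →  a_1 = 4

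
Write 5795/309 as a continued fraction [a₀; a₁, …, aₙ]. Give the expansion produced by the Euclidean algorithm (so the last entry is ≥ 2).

[18; 1, 3, 15, 5]

5795 = 18·309 + 233
309 = 1·233 + 76
233 = 3·76 + 5
76 = 15·5 + 1
5 = 5·1 + 0  (stop)
So 5795/309 = [18; 1, 3, 15, 5].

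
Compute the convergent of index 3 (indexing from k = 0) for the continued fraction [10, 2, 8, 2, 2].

377/36

Using pₖ = aₖpₖ₋₁ + pₖ₋₂, qₖ = aₖqₖ₋₁ + qₖ₋₂ (with p₋₁=1, p₋₂=0, q₋₁=0, q₋₂=1):
  k=0: a=10, p=10, q=1
  k=1: a=2, p=21, q=2
  k=2: a=8, p=178, q=17
  k=3: a=2, p=377, q=36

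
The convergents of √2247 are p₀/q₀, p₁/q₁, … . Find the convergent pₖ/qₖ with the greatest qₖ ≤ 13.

237/5

√2247 = [47; 2, 2, 15, 2, 2, 94, …] (period length 6).
Convergents:
  p_0/q_0 = 47/1
  p_1/q_1 = 95/2
  p_2/q_2 = 237/5
  p_3/q_3 = 3650/77
q_2 = 5 ≤ 13 < 77 = q_3, so the answer is 237/5.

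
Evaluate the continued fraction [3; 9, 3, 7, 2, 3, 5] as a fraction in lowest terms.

24961/8033

Fold from the inside: start with 5/1.
  3 + 1/5 = 16/5
  2 + 5/16 = 37/16
  7 + 16/37 = 275/37
  3 + 37/275 = 862/275
  9 + 275/862 = 8033/862
  3 + 862/8033 = 24961/8033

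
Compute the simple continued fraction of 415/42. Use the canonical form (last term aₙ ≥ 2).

415 = 9*42 + 37
42 = 1*37 + 5
37 = 7*5 + 2
5 = 2*2 + 1
2 = 2*1 + 0  (stop)
So 415/42 = [9; 1, 7, 2, 2].

[9; 1, 7, 2, 2]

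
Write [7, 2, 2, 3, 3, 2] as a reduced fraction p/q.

Using pₖ = aₖpₖ₋₁ + pₖ₋₂ and qₖ = aₖqₖ₋₁ + qₖ₋₂:
  k=0: a=7, p=7, q=1
  k=1: a=2, p=15, q=2
  k=2: a=2, p=37, q=5
  k=3: a=3, p=126, q=17
  k=4: a=3, p=415, q=56
  k=5: a=2, p=956, q=129

956/129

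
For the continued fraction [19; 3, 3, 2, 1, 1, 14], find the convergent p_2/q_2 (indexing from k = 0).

193/10

Using pₖ = aₖpₖ₋₁ + pₖ₋₂, qₖ = aₖqₖ₋₁ + qₖ₋₂ (with p₋₁=1, p₋₂=0, q₋₁=0, q₋₂=1):
  k=0: a=19, p=19, q=1
  k=1: a=3, p=58, q=3
  k=2: a=3, p=193, q=10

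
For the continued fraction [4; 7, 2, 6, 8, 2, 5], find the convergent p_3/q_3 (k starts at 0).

401/97

Using pₖ = aₖpₖ₋₁ + pₖ₋₂, qₖ = aₖqₖ₋₁ + qₖ₋₂ (with p₋₁=1, p₋₂=0, q₋₁=0, q₋₂=1):
  k=0: a=4, p=4, q=1
  k=1: a=7, p=29, q=7
  k=2: a=2, p=62, q=15
  k=3: a=6, p=401, q=97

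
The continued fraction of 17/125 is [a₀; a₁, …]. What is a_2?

2

17 = 0·125 + 17   →  a_0 = 0
125 = 7·17 + 6   →  a_1 = 7
17 = 2·6 + 5   →  a_2 = 2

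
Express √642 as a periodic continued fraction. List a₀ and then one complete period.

[25; 2, 1, 24, 1, 2, 50]

a₀ = ⌊√642⌋ = 25.
With m₀=0, d₀=1 and mₖ₊₁ = dₖaₖ − mₖ, dₖ₊₁ = (n − mₖ₊₁²)/dₖ, aₖ₊₁ = ⌊(a₀+mₖ₊₁)/dₖ₊₁⌋:
  k=1: m=25, d=17, a=2
  k=2: m=9, d=33, a=1
  k=3: m=24, d=2, a=24
  k=4: m=24, d=33, a=1
  k=5: m=9, d=17, a=2
  k=6: m=25, d=1, a=50
d=1 and a=2a₀=50 at k=6, so the next step gives (m, d) = (25, 17) again — its k=1 value — and the period has length 6.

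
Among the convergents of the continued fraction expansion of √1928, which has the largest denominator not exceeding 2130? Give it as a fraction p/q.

42460/967

√1928 = [43; 1, 9, 1, 86, …] (period length 4).
Convergents:
  p_0/q_0 = 43/1
  p_1/q_1 = 44/1
  p_2/q_2 = 439/10
  p_3/q_3 = 483/11
  p_4/q_4 = 41977/956
  p_5/q_5 = 42460/967
  p_6/q_6 = 424117/9659
q_5 = 967 ≤ 2130 < 9659 = q_6, so the answer is 42460/967.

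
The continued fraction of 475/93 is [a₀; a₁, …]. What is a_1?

9

475 = 5·93 + 10   →  a_0 = 5
93 = 9·10 + 3   →  a_1 = 9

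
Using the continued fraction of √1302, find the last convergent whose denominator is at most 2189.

31212/865

√1302 = [36; 12, 72, …] (period length 2).
Convergents:
  p_0/q_0 = 36/1
  p_1/q_1 = 433/12
  p_2/q_2 = 31212/865
  p_3/q_3 = 374977/10392
q_2 = 865 ≤ 2189 < 10392 = q_3, so the answer is 31212/865.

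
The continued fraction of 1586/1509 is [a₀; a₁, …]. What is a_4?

2

1586 = 1·1509 + 77   →  a_0 = 1
1509 = 19·77 + 46   →  a_1 = 19
77 = 1·46 + 31   →  a_2 = 1
46 = 1·31 + 15   →  a_3 = 1
31 = 2·15 + 1   →  a_4 = 2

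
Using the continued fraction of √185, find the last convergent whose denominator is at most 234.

1877/138

√185 = [13; 1, 1, 1, 1, 26, …] (period length 5).
Convergents:
  p_0/q_0 = 13/1
  p_1/q_1 = 14/1
  p_2/q_2 = 27/2
  p_3/q_3 = 41/3
  p_4/q_4 = 68/5
  p_5/q_5 = 1809/133
  p_6/q_6 = 1877/138
  p_7/q_7 = 3686/271
q_6 = 138 ≤ 234 < 271 = q_7, so the answer is 1877/138.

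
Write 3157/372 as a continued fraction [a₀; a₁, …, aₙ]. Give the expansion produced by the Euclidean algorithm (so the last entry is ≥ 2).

3157 = 8×372 + 181
372 = 2×181 + 10
181 = 18×10 + 1
10 = 10×1 + 0  (stop)
So 3157/372 = [8; 2, 18, 10].

[8; 2, 18, 10]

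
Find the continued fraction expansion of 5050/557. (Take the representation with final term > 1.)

[9; 15, 18, 2]

5050 = 9·557 + 37
557 = 15·37 + 2
37 = 18·2 + 1
2 = 2·1 + 0  (stop)
So 5050/557 = [9; 15, 18, 2].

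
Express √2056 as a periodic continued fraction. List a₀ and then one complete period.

[45; 2, 1, 10, 1, 2, 90]

a₀ = ⌊√2056⌋ = 45.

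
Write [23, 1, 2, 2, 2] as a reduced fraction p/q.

403/17

Fold from the inside: start with 2/1.
  2 + 1/2 = 5/2
  2 + 2/5 = 12/5
  1 + 5/12 = 17/12
  23 + 12/17 = 403/17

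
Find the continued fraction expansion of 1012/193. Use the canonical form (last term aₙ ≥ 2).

1012 = 5*193 + 47
193 = 4*47 + 5
47 = 9*5 + 2
5 = 2*2 + 1
2 = 2*1 + 0  (stop)
So 1012/193 = [5; 4, 9, 2, 2].

[5; 4, 9, 2, 2]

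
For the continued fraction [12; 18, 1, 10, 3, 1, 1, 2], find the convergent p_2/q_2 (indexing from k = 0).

Using pₖ = aₖpₖ₋₁ + pₖ₋₂, qₖ = aₖqₖ₋₁ + qₖ₋₂ (with p₋₁=1, p₋₂=0, q₋₁=0, q₋₂=1):
  k=0: a=12, p=12, q=1
  k=1: a=18, p=217, q=18
  k=2: a=1, p=229, q=19

229/19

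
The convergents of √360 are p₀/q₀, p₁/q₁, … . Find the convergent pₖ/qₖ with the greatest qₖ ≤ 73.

721/38

√360 = [18; 1, 36, …] (period length 2).
Convergents:
  p_0/q_0 = 18/1
  p_1/q_1 = 19/1
  p_2/q_2 = 702/37
  p_3/q_3 = 721/38
  p_4/q_4 = 26658/1405
q_3 = 38 ≤ 73 < 1405 = q_4, so the answer is 721/38.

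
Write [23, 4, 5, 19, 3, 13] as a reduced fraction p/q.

380944/16393

Using pₖ = aₖpₖ₋₁ + pₖ₋₂ and qₖ = aₖqₖ₋₁ + qₖ₋₂:
  k=0: a=23, p=23, q=1
  k=1: a=4, p=93, q=4
  k=2: a=5, p=488, q=21
  k=3: a=19, p=9365, q=403
  k=4: a=3, p=28583, q=1230
  k=5: a=13, p=380944, q=16393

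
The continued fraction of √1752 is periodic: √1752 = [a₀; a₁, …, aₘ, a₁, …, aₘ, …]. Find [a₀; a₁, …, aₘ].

[41; 1, 5, 1, 82]

a₀ = ⌊√1752⌋ = 41.
With m₀=0, d₀=1 and mₖ₊₁ = dₖaₖ − mₖ, dₖ₊₁ = (n − mₖ₊₁²)/dₖ, aₖ₊₁ = ⌊(a₀+mₖ₊₁)/dₖ₊₁⌋:
  k=1: m=41, d=71, a=1
  k=2: m=30, d=12, a=5
  k=3: m=30, d=71, a=1
  k=4: m=41, d=1, a=82
d=1 and a=2a₀=82 at k=4, so the next step gives (m, d) = (41, 71) again — its k=1 value — and the period has length 4.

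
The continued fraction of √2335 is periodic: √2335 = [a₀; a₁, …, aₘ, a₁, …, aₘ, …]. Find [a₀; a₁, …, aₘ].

[48; 3, 9, 3, 96]

a₀ = ⌊√2335⌋ = 48.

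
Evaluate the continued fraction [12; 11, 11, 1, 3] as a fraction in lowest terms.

6299/521

Using pₖ = aₖpₖ₋₁ + pₖ₋₂ and qₖ = aₖqₖ₋₁ + qₖ₋₂:
  k=0: a=12, p=12, q=1
  k=1: a=11, p=133, q=11
  k=2: a=11, p=1475, q=122
  k=3: a=1, p=1608, q=133
  k=4: a=3, p=6299, q=521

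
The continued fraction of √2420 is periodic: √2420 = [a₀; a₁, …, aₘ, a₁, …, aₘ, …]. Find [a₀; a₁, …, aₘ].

a₀ = ⌊√2420⌋ = 49.
With m₀=0, d₀=1 and mₖ₊₁ = dₖaₖ − mₖ, dₖ₊₁ = (n − mₖ₊₁²)/dₖ, aₖ₊₁ = ⌊(a₀+mₖ₊₁)/dₖ₊₁⌋:
  k=1: m=49, d=19, a=5
  k=2: m=46, d=16, a=5
  k=3: m=34, d=79, a=1
  k=4: m=45, d=5, a=18
  k=5: m=45, d=79, a=1
  k=6: m=34, d=16, a=5
  k=7: m=46, d=19, a=5
  k=8: m=49, d=1, a=98
d=1 and a=2a₀=98 at k=8, so the next step gives (m, d) = (49, 19) again — its k=1 value — and the period has length 8.

[49; 5, 5, 1, 18, 1, 5, 5, 98]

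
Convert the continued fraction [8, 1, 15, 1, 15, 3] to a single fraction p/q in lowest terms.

7421/830

Using pₖ = aₖpₖ₋₁ + pₖ₋₂ and qₖ = aₖqₖ₋₁ + qₖ₋₂:
  k=0: a=8, p=8, q=1
  k=1: a=1, p=9, q=1
  k=2: a=15, p=143, q=16
  k=3: a=1, p=152, q=17
  k=4: a=15, p=2423, q=271
  k=5: a=3, p=7421, q=830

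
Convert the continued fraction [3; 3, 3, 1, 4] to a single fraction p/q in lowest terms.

Fold from the inside: start with 4/1.
  1 + 1/4 = 5/4
  3 + 4/5 = 19/5
  3 + 5/19 = 62/19
  3 + 19/62 = 205/62

205/62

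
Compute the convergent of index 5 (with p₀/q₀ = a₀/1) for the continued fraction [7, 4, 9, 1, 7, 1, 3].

2644/365

Using pₖ = aₖpₖ₋₁ + pₖ₋₂, qₖ = aₖqₖ₋₁ + qₖ₋₂ (with p₋₁=1, p₋₂=0, q₋₁=0, q₋₂=1):
  k=0: a=7, p=7, q=1
  k=1: a=4, p=29, q=4
  k=2: a=9, p=268, q=37
  k=3: a=1, p=297, q=41
  k=4: a=7, p=2347, q=324
  k=5: a=1, p=2644, q=365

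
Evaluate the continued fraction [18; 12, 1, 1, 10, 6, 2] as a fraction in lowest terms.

Using pₖ = aₖpₖ₋₁ + pₖ₋₂ and qₖ = aₖqₖ₋₁ + qₖ₋₂:
  k=0: a=18, p=18, q=1
  k=1: a=12, p=217, q=12
  k=2: a=1, p=235, q=13
  k=3: a=1, p=452, q=25
  k=4: a=10, p=4755, q=263
  k=5: a=6, p=28982, q=1603
  k=6: a=2, p=62719, q=3469

62719/3469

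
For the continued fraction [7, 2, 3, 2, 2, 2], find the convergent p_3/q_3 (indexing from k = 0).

119/16

Using pₖ = aₖpₖ₋₁ + pₖ₋₂, qₖ = aₖqₖ₋₁ + qₖ₋₂ (with p₋₁=1, p₋₂=0, q₋₁=0, q₋₂=1):
  k=0: a=7, p=7, q=1
  k=1: a=2, p=15, q=2
  k=2: a=3, p=52, q=7
  k=3: a=2, p=119, q=16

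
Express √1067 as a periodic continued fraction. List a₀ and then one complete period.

a₀ = ⌊√1067⌋ = 32.

[32; 1, 1, 1, 64]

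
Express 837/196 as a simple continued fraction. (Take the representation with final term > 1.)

[4; 3, 1, 2, 3, 5]

837 = 4*196 + 53
196 = 3*53 + 37
53 = 1*37 + 16
37 = 2*16 + 5
16 = 3*5 + 1
5 = 5*1 + 0  (stop)
So 837/196 = [4; 3, 1, 2, 3, 5].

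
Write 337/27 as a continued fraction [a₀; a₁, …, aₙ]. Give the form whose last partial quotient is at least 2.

337 = 12×27 + 13
27 = 2×13 + 1
13 = 13×1 + 0  (stop)
So 337/27 = [12; 2, 13].

[12; 2, 13]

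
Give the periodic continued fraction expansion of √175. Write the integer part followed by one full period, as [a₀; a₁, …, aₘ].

[13; 4, 2, 1, 2, 4, 26]

a₀ = ⌊√175⌋ = 13.
With m₀=0, d₀=1 and mₖ₊₁ = dₖaₖ − mₖ, dₖ₊₁ = (n − mₖ₊₁²)/dₖ, aₖ₊₁ = ⌊(a₀+mₖ₊₁)/dₖ₊₁⌋:
  k=1: m=13, d=6, a=4
  k=2: m=11, d=9, a=2
  k=3: m=7, d=14, a=1
  k=4: m=7, d=9, a=2
  k=5: m=11, d=6, a=4
  k=6: m=13, d=1, a=26
d=1 and a=2a₀=26 at k=6, so the next step gives (m, d) = (13, 6) again — its k=1 value — and the period has length 6.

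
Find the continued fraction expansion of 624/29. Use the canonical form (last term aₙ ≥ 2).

624 = 21*29 + 15
29 = 1*15 + 14
15 = 1*14 + 1
14 = 14*1 + 0  (stop)
So 624/29 = [21; 1, 1, 14].

[21; 1, 1, 14]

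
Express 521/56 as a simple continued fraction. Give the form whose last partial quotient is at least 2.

521 = 9*56 + 17
56 = 3*17 + 5
17 = 3*5 + 2
5 = 2*2 + 1
2 = 2*1 + 0  (stop)
So 521/56 = [9; 3, 3, 2, 2].

[9; 3, 3, 2, 2]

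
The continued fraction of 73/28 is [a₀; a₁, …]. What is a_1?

1

73 = 2·28 + 17   →  a_0 = 2
28 = 1·17 + 11   →  a_1 = 1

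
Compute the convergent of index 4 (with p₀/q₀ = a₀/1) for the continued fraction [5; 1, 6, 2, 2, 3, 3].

Using pₖ = aₖpₖ₋₁ + pₖ₋₂, qₖ = aₖqₖ₋₁ + qₖ₋₂ (with p₋₁=1, p₋₂=0, q₋₁=0, q₋₂=1):
  k=0: a=5, p=5, q=1
  k=1: a=1, p=6, q=1
  k=2: a=6, p=41, q=7
  k=3: a=2, p=88, q=15
  k=4: a=2, p=217, q=37

217/37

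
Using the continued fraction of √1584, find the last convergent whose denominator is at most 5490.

√1584 = [39; 1, 3, 1, 78, …] (period length 4).
Convergents:
  p_0/q_0 = 39/1
  p_1/q_1 = 40/1
  p_2/q_2 = 159/4
  p_3/q_3 = 199/5
  p_4/q_4 = 15681/394
  p_5/q_5 = 15880/399
  p_6/q_6 = 63321/1591
  p_7/q_7 = 79201/1990
  p_8/q_8 = 6240999/156811
q_7 = 1990 ≤ 5490 < 156811 = q_8, so the answer is 79201/1990.

79201/1990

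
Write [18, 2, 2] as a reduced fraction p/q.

92/5

Fold from the inside: start with 2/1.
  2 + 1/2 = 5/2
  18 + 2/5 = 92/5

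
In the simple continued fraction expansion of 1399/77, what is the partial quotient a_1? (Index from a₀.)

5

1399 = 18·77 + 13   →  a_0 = 18
77 = 5·13 + 12   →  a_1 = 5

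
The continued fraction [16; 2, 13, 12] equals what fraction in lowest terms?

Using pₖ = aₖpₖ₋₁ + pₖ₋₂ and qₖ = aₖqₖ₋₁ + qₖ₋₂:
  k=0: a=16, p=16, q=1
  k=1: a=2, p=33, q=2
  k=2: a=13, p=445, q=27
  k=3: a=12, p=5373, q=326

5373/326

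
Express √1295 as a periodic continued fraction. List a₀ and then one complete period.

a₀ = ⌊√1295⌋ = 35.

[35; 1, 70]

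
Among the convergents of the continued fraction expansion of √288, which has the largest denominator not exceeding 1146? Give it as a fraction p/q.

19024/1121

√288 = [16; 1, 32, …] (period length 2).
Convergents:
  p_0/q_0 = 16/1
  p_1/q_1 = 17/1
  p_2/q_2 = 560/33
  p_3/q_3 = 577/34
  p_4/q_4 = 19024/1121
  p_5/q_5 = 19601/1155
q_4 = 1121 ≤ 1146 < 1155 = q_5, so the answer is 19024/1121.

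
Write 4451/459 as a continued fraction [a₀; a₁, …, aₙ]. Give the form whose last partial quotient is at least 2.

4451 = 9*459 + 320
459 = 1*320 + 139
320 = 2*139 + 42
139 = 3*42 + 13
42 = 3*13 + 3
13 = 4*3 + 1
3 = 3*1 + 0  (stop)
So 4451/459 = [9; 1, 2, 3, 3, 4, 3].

[9; 1, 2, 3, 3, 4, 3]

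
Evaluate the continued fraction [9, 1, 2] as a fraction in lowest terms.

29/3

Fold from the inside: start with 2/1.
  1 + 1/2 = 3/2
  9 + 2/3 = 29/3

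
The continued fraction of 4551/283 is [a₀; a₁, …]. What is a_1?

4551 = 16·283 + 23   →  a_0 = 16
283 = 12·23 + 7   →  a_1 = 12

12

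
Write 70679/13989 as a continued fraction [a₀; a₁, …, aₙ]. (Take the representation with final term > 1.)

[5; 19, 17, 14, 3]

70679 = 5·13989 + 734
13989 = 19·734 + 43
734 = 17·43 + 3
43 = 14·3 + 1
3 = 3·1 + 0  (stop)
So 70679/13989 = [5; 19, 17, 14, 3].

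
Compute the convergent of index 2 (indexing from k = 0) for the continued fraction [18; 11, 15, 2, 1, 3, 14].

3003/166

Using pₖ = aₖpₖ₋₁ + pₖ₋₂, qₖ = aₖqₖ₋₁ + qₖ₋₂ (with p₋₁=1, p₋₂=0, q₋₁=0, q₋₂=1):
  k=0: a=18, p=18, q=1
  k=1: a=11, p=199, q=11
  k=2: a=15, p=3003, q=166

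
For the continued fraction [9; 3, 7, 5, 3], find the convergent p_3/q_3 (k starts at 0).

Using pₖ = aₖpₖ₋₁ + pₖ₋₂, qₖ = aₖqₖ₋₁ + qₖ₋₂ (with p₋₁=1, p₋₂=0, q₋₁=0, q₋₂=1):
  k=0: a=9, p=9, q=1
  k=1: a=3, p=28, q=3
  k=2: a=7, p=205, q=22
  k=3: a=5, p=1053, q=113

1053/113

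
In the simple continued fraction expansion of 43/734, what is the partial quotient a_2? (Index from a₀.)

43 = 0·734 + 43   →  a_0 = 0
734 = 17·43 + 3   →  a_1 = 17
43 = 14·3 + 1   →  a_2 = 14

14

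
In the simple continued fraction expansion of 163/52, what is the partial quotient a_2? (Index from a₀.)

163 = 3·52 + 7   →  a_0 = 3
52 = 7·7 + 3   →  a_1 = 7
7 = 2·3 + 1   →  a_2 = 2

2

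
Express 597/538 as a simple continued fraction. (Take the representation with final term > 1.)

[1; 9, 8, 2, 3]

597 = 1·538 + 59
538 = 9·59 + 7
59 = 8·7 + 3
7 = 2·3 + 1
3 = 3·1 + 0  (stop)
So 597/538 = [1; 9, 8, 2, 3].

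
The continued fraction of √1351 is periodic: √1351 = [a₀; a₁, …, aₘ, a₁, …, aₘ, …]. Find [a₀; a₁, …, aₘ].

[36; 1, 3, 10, 3, 1, 72]

a₀ = ⌊√1351⌋ = 36.
With m₀=0, d₀=1 and mₖ₊₁ = dₖaₖ − mₖ, dₖ₊₁ = (n − mₖ₊₁²)/dₖ, aₖ₊₁ = ⌊(a₀+mₖ₊₁)/dₖ₊₁⌋:
  k=1: m=36, d=55, a=1
  k=2: m=19, d=18, a=3
  k=3: m=35, d=7, a=10
  k=4: m=35, d=18, a=3
  k=5: m=19, d=55, a=1
  k=6: m=36, d=1, a=72
d=1 and a=2a₀=72 at k=6, so the next step gives (m, d) = (36, 55) again — its k=1 value — and the period has length 6.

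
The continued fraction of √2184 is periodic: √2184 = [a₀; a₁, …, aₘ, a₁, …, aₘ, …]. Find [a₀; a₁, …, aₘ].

[46; 1, 2, 1, 2, 1, 92]

a₀ = ⌊√2184⌋ = 46.
With m₀=0, d₀=1 and mₖ₊₁ = dₖaₖ − mₖ, dₖ₊₁ = (n − mₖ₊₁²)/dₖ, aₖ₊₁ = ⌊(a₀+mₖ₊₁)/dₖ₊₁⌋:
  k=1: m=46, d=68, a=1
  k=2: m=22, d=25, a=2
  k=3: m=28, d=56, a=1
  k=4: m=28, d=25, a=2
  k=5: m=22, d=68, a=1
  k=6: m=46, d=1, a=92
d=1 and a=2a₀=92 at k=6, so the next step gives (m, d) = (46, 68) again — its k=1 value — and the period has length 6.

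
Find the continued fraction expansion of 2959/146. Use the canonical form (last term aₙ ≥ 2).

[20; 3, 1, 2, 1, 9]

2959 = 20·146 + 39
146 = 3·39 + 29
39 = 1·29 + 10
29 = 2·10 + 9
10 = 1·9 + 1
9 = 9·1 + 0  (stop)
So 2959/146 = [20; 3, 1, 2, 1, 9].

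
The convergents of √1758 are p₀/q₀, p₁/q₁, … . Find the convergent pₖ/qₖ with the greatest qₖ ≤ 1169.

48679/1161

√1758 = [41; 1, 12, 1, 82, …] (period length 4).
Convergents:
  p_0/q_0 = 41/1
  p_1/q_1 = 42/1
  p_2/q_2 = 545/13
  p_3/q_3 = 587/14
  p_4/q_4 = 48679/1161
  p_5/q_5 = 49266/1175
q_4 = 1161 ≤ 1169 < 1175 = q_5, so the answer is 48679/1161.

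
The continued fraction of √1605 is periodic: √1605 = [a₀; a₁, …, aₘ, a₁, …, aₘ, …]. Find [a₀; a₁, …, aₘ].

a₀ = ⌊√1605⌋ = 40.

[40; 16, 80]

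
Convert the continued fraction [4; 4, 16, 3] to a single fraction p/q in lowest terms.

Using pₖ = aₖpₖ₋₁ + pₖ₋₂ and qₖ = aₖqₖ₋₁ + qₖ₋₂:
  k=0: a=4, p=4, q=1
  k=1: a=4, p=17, q=4
  k=2: a=16, p=276, q=65
  k=3: a=3, p=845, q=199

845/199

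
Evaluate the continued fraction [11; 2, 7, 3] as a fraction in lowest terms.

539/47

Fold from the inside: start with 3/1.
  7 + 1/3 = 22/3
  2 + 3/22 = 47/22
  11 + 22/47 = 539/47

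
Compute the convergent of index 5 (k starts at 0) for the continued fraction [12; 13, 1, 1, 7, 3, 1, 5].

Using pₖ = aₖpₖ₋₁ + pₖ₋₂, qₖ = aₖqₖ₋₁ + qₖ₋₂ (with p₋₁=1, p₋₂=0, q₋₁=0, q₋₂=1):
  k=0: a=12, p=12, q=1
  k=1: a=13, p=157, q=13
  k=2: a=1, p=169, q=14
  k=3: a=1, p=326, q=27
  k=4: a=7, p=2451, q=203
  k=5: a=3, p=7679, q=636

7679/636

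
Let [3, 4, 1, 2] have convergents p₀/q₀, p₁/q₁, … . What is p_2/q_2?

Using pₖ = aₖpₖ₋₁ + pₖ₋₂, qₖ = aₖqₖ₋₁ + qₖ₋₂ (with p₋₁=1, p₋₂=0, q₋₁=0, q₋₂=1):
  k=0: a=3, p=3, q=1
  k=1: a=4, p=13, q=4
  k=2: a=1, p=16, q=5

16/5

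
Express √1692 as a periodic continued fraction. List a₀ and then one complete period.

[41; 7, 2, 7, 82]

a₀ = ⌊√1692⌋ = 41.
With m₀=0, d₀=1 and mₖ₊₁ = dₖaₖ − mₖ, dₖ₊₁ = (n − mₖ₊₁²)/dₖ, aₖ₊₁ = ⌊(a₀+mₖ₊₁)/dₖ₊₁⌋:
  k=1: m=41, d=11, a=7
  k=2: m=36, d=36, a=2
  k=3: m=36, d=11, a=7
  k=4: m=41, d=1, a=82
d=1 and a=2a₀=82 at k=4, so the next step gives (m, d) = (41, 11) again — its k=1 value — and the period has length 4.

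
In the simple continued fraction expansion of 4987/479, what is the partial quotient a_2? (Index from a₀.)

2

4987 = 10·479 + 197   →  a_0 = 10
479 = 2·197 + 85   →  a_1 = 2
197 = 2·85 + 27   →  a_2 = 2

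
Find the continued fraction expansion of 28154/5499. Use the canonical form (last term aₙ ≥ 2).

[5; 8, 2, 1, 9, 3, 7]

28154 = 5·5499 + 659
5499 = 8·659 + 227
659 = 2·227 + 205
227 = 1·205 + 22
205 = 9·22 + 7
22 = 3·7 + 1
7 = 7·1 + 0  (stop)
So 28154/5499 = [5; 8, 2, 1, 9, 3, 7].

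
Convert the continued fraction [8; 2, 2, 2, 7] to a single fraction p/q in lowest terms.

Fold from the inside: start with 7/1.
  2 + 1/7 = 15/7
  2 + 7/15 = 37/15
  2 + 15/37 = 89/37
  8 + 37/89 = 749/89

749/89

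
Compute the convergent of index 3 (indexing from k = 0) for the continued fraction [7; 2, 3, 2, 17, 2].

Using pₖ = aₖpₖ₋₁ + pₖ₋₂, qₖ = aₖqₖ₋₁ + qₖ₋₂ (with p₋₁=1, p₋₂=0, q₋₁=0, q₋₂=1):
  k=0: a=7, p=7, q=1
  k=1: a=2, p=15, q=2
  k=2: a=3, p=52, q=7
  k=3: a=2, p=119, q=16

119/16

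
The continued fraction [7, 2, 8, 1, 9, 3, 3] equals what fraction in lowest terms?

Fold from the inside: start with 3/1.
  3 + 1/3 = 10/3
  9 + 3/10 = 93/10
  1 + 10/93 = 103/93
  8 + 93/103 = 917/103
  2 + 103/917 = 1937/917
  7 + 917/1937 = 14476/1937

14476/1937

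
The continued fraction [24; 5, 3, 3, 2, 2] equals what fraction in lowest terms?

7184/297

Using pₖ = aₖpₖ₋₁ + pₖ₋₂ and qₖ = aₖqₖ₋₁ + qₖ₋₂:
  k=0: a=24, p=24, q=1
  k=1: a=5, p=121, q=5
  k=2: a=3, p=387, q=16
  k=3: a=3, p=1282, q=53
  k=4: a=2, p=2951, q=122
  k=5: a=2, p=7184, q=297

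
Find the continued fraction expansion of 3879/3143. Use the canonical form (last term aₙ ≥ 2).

3879 = 1×3143 + 736
3143 = 4×736 + 199
736 = 3×199 + 139
199 = 1×139 + 60
139 = 2×60 + 19
60 = 3×19 + 3
19 = 6×3 + 1
3 = 3×1 + 0  (stop)
So 3879/3143 = [1; 4, 3, 1, 2, 3, 6, 3].

[1; 4, 3, 1, 2, 3, 6, 3]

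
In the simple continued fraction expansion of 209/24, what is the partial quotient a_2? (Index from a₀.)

209 = 8·24 + 17   →  a_0 = 8
24 = 1·17 + 7   →  a_1 = 1
17 = 2·7 + 3   →  a_2 = 2

2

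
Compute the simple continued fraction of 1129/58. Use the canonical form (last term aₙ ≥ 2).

1129 = 19*58 + 27
58 = 2*27 + 4
27 = 6*4 + 3
4 = 1*3 + 1
3 = 3*1 + 0  (stop)
So 1129/58 = [19; 2, 6, 1, 3].

[19; 2, 6, 1, 3]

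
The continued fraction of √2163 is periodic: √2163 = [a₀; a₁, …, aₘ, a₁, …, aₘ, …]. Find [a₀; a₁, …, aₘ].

a₀ = ⌊√2163⌋ = 46.
With m₀=0, d₀=1 and mₖ₊₁ = dₖaₖ − mₖ, dₖ₊₁ = (n − mₖ₊₁²)/dₖ, aₖ₊₁ = ⌊(a₀+mₖ₊₁)/dₖ₊₁⌋:
  k=1: m=46, d=47, a=1
  k=2: m=1, d=46, a=1
  k=3: m=45, d=3, a=30
  k=4: m=45, d=46, a=1
  k=5: m=1, d=47, a=1
  k=6: m=46, d=1, a=92
d=1 and a=2a₀=92 at k=6, so the next step gives (m, d) = (46, 47) again — its k=1 value — and the period has length 6.

[46; 1, 1, 30, 1, 1, 92]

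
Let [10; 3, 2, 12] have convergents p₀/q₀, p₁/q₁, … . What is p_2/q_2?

Using pₖ = aₖpₖ₋₁ + pₖ₋₂, qₖ = aₖqₖ₋₁ + qₖ₋₂ (with p₋₁=1, p₋₂=0, q₋₁=0, q₋₂=1):
  k=0: a=10, p=10, q=1
  k=1: a=3, p=31, q=3
  k=2: a=2, p=72, q=7

72/7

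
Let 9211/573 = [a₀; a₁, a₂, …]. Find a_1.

9211 = 16·573 + 43   →  a_0 = 16
573 = 13·43 + 14   →  a_1 = 13

13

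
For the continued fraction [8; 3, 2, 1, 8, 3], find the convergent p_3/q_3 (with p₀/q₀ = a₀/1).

83/10

Using pₖ = aₖpₖ₋₁ + pₖ₋₂, qₖ = aₖqₖ₋₁ + qₖ₋₂ (with p₋₁=1, p₋₂=0, q₋₁=0, q₋₂=1):
  k=0: a=8, p=8, q=1
  k=1: a=3, p=25, q=3
  k=2: a=2, p=58, q=7
  k=3: a=1, p=83, q=10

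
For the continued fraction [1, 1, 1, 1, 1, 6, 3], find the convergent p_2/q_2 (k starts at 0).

Using pₖ = aₖpₖ₋₁ + pₖ₋₂, qₖ = aₖqₖ₋₁ + qₖ₋₂ (with p₋₁=1, p₋₂=0, q₋₁=0, q₋₂=1):
  k=0: a=1, p=1, q=1
  k=1: a=1, p=2, q=1
  k=2: a=1, p=3, q=2

3/2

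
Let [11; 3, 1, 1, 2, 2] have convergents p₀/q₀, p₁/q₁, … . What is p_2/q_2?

45/4

Using pₖ = aₖpₖ₋₁ + pₖ₋₂, qₖ = aₖqₖ₋₁ + qₖ₋₂ (with p₋₁=1, p₋₂=0, q₋₁=0, q₋₂=1):
  k=0: a=11, p=11, q=1
  k=1: a=3, p=34, q=3
  k=2: a=1, p=45, q=4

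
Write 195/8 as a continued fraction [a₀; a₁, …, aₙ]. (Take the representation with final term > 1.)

195 = 24×8 + 3
8 = 2×3 + 2
3 = 1×2 + 1
2 = 2×1 + 0  (stop)
So 195/8 = [24; 2, 1, 2].

[24; 2, 1, 2]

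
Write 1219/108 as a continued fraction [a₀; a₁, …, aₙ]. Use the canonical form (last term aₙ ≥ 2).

1219 = 11*108 + 31
108 = 3*31 + 15
31 = 2*15 + 1
15 = 15*1 + 0  (stop)
So 1219/108 = [11; 3, 2, 15].

[11; 3, 2, 15]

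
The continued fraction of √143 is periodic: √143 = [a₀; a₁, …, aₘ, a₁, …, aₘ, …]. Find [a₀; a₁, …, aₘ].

a₀ = ⌊√143⌋ = 11.

[11; 1, 22]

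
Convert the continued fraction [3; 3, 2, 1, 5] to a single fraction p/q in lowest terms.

188/57

Fold from the inside: start with 5/1.
  1 + 1/5 = 6/5
  2 + 5/6 = 17/6
  3 + 6/17 = 57/17
  3 + 17/57 = 188/57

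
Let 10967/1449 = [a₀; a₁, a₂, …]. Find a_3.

3

10967 = 7·1449 + 824   →  a_0 = 7
1449 = 1·824 + 625   →  a_1 = 1
824 = 1·625 + 199   →  a_2 = 1
625 = 3·199 + 28   →  a_3 = 3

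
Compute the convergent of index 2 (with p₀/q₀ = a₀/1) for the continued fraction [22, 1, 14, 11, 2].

344/15

Using pₖ = aₖpₖ₋₁ + pₖ₋₂, qₖ = aₖqₖ₋₁ + qₖ₋₂ (with p₋₁=1, p₋₂=0, q₋₁=0, q₋₂=1):
  k=0: a=22, p=22, q=1
  k=1: a=1, p=23, q=1
  k=2: a=14, p=344, q=15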